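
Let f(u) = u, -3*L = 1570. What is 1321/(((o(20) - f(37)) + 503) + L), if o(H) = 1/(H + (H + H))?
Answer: -79260/3439 ≈ -23.047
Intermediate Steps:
L = -1570/3 (L = -⅓*1570 = -1570/3 ≈ -523.33)
o(H) = 1/(3*H) (o(H) = 1/(H + 2*H) = 1/(3*H))
1321/(((o(20) - f(37)) + 503) + L) = 1321/((((⅓)/20 - 1*37) + 503) - 1570/3) = 1321/((((⅓)*(1/20) - 37) + 503) - 1570/3) = 1321/(((1/60 - 37) + 503) - 1570/3) = 1321/((-2219/60 + 503) - 1570/3) = 1321/(27961/60 - 1570/3) = 1321/(-3439/60) = 1321*(-60/3439) = -79260/3439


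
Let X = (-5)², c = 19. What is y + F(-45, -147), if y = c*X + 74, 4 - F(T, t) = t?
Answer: 700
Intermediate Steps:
F(T, t) = 4 - t
X = 25
y = 549 (y = 19*25 + 74 = 475 + 74 = 549)
y + F(-45, -147) = 549 + (4 - 1*(-147)) = 549 + (4 + 147) = 549 + 151 = 700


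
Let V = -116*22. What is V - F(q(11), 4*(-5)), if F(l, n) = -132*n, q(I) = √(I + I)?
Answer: -5192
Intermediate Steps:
V = -2552
q(I) = √2*√I (q(I) = √(2*I) = √2*√I)
V - F(q(11), 4*(-5)) = -2552 - (-132)*4*(-5) = -2552 - (-132)*(-20) = -2552 - 1*2640 = -2552 - 2640 = -5192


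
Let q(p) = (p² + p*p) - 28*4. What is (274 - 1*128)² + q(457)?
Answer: 438902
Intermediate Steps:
q(p) = -112 + 2*p² (q(p) = (p² + p²) - 112 = 2*p² - 112 = -112 + 2*p²)
(274 - 1*128)² + q(457) = (274 - 1*128)² + (-112 + 2*457²) = (274 - 128)² + (-112 + 2*208849) = 146² + (-112 + 417698) = 21316 + 417586 = 438902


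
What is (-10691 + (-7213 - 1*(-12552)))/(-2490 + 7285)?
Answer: -5352/4795 ≈ -1.1162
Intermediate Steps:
(-10691 + (-7213 - 1*(-12552)))/(-2490 + 7285) = (-10691 + (-7213 + 12552))/4795 = (-10691 + 5339)*(1/4795) = -5352*1/4795 = -5352/4795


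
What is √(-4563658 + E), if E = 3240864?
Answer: I*√1322794 ≈ 1150.1*I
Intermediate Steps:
√(-4563658 + E) = √(-4563658 + 3240864) = √(-1322794) = I*√1322794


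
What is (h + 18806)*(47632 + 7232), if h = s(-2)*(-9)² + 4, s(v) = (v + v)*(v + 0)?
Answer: 1067543712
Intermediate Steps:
s(v) = 2*v² (s(v) = (2*v)*v = 2*v²)
h = 652 (h = (2*(-2)²)*(-9)² + 4 = (2*4)*81 + 4 = 8*81 + 4 = 648 + 4 = 652)
(h + 18806)*(47632 + 7232) = (652 + 18806)*(47632 + 7232) = 19458*54864 = 1067543712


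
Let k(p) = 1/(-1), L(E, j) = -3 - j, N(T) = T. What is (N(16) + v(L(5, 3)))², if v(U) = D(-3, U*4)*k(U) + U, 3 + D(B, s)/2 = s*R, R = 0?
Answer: 256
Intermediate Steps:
k(p) = -1
D(B, s) = -6 (D(B, s) = -6 + 2*(s*0) = -6 + 2*0 = -6 + 0 = -6)
v(U) = 6 + U (v(U) = -6*(-1) + U = 6 + U)
(N(16) + v(L(5, 3)))² = (16 + (6 + (-3 - 1*3)))² = (16 + (6 + (-3 - 3)))² = (16 + (6 - 6))² = (16 + 0)² = 16² = 256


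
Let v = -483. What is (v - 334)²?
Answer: 667489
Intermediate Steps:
(v - 334)² = (-483 - 334)² = (-817)² = 667489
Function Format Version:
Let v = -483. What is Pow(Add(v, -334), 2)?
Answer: 667489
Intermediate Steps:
Pow(Add(v, -334), 2) = Pow(Add(-483, -334), 2) = Pow(-817, 2) = 667489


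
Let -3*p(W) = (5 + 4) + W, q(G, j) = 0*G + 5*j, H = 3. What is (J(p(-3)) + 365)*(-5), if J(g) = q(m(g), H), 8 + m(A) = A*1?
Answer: -1900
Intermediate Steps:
m(A) = -8 + A (m(A) = -8 + A*1 = -8 + A)
q(G, j) = 5*j (q(G, j) = 0 + 5*j = 5*j)
p(W) = -3 - W/3 (p(W) = -((5 + 4) + W)/3 = -(9 + W)/3 = -3 - W/3)
J(g) = 15 (J(g) = 5*3 = 15)
(J(p(-3)) + 365)*(-5) = (15 + 365)*(-5) = 380*(-5) = -1900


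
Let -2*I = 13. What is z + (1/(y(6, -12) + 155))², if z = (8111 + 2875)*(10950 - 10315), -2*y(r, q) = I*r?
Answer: 849697174114/121801 ≈ 6.9761e+6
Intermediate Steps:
I = -13/2 (I = -½*13 = -13/2 ≈ -6.5000)
y(r, q) = 13*r/4 (y(r, q) = -(-13)*r/4 = 13*r/4)
z = 6976110 (z = 10986*635 = 6976110)
z + (1/(y(6, -12) + 155))² = 6976110 + (1/((13/4)*6 + 155))² = 6976110 + (1/(39/2 + 155))² = 6976110 + (1/(349/2))² = 6976110 + (2/349)² = 6976110 + 4/121801 = 849697174114/121801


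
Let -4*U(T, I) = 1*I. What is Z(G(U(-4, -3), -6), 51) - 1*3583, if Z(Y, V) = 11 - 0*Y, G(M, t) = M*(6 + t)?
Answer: -3572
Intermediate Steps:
U(T, I) = -I/4
Z(Y, V) = 11 (Z(Y, V) = 11 - 1*0 = 11 + 0 = 11)
Z(G(U(-4, -3), -6), 51) - 1*3583 = 11 - 1*3583 = 11 - 3583 = -3572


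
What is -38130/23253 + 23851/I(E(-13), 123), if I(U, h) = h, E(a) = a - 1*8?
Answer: 183305771/953373 ≈ 192.27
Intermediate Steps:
E(a) = -8 + a (E(a) = a - 8 = -8 + a)
-38130/23253 + 23851/I(E(-13), 123) = -38130/23253 + 23851/123 = -38130*1/23253 + 23851*(1/123) = -12710/7751 + 23851/123 = 183305771/953373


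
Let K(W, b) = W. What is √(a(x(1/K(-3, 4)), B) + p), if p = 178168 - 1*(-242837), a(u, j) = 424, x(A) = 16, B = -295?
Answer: √421429 ≈ 649.18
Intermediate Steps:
p = 421005 (p = 178168 + 242837 = 421005)
√(a(x(1/K(-3, 4)), B) + p) = √(424 + 421005) = √421429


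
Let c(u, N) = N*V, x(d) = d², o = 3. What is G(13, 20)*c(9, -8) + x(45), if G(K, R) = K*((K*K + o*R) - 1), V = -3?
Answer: 73161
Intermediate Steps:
c(u, N) = -3*N (c(u, N) = N*(-3) = -3*N)
G(K, R) = K*(-1 + K² + 3*R) (G(K, R) = K*((K*K + 3*R) - 1) = K*((K² + 3*R) - 1) = K*(-1 + K² + 3*R))
G(13, 20)*c(9, -8) + x(45) = (13*(-1 + 13² + 3*20))*(-3*(-8)) + 45² = (13*(-1 + 169 + 60))*24 + 2025 = (13*228)*24 + 2025 = 2964*24 + 2025 = 71136 + 2025 = 73161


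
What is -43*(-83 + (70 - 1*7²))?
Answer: 2666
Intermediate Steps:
-43*(-83 + (70 - 1*7²)) = -43*(-83 + (70 - 1*49)) = -43*(-83 + (70 - 49)) = -43*(-83 + 21) = -43*(-62) = 2666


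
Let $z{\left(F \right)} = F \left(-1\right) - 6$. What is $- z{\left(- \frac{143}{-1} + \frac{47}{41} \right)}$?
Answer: $\frac{6156}{41} \approx 150.15$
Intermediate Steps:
$z{\left(F \right)} = -6 - F$ ($z{\left(F \right)} = - F - 6 = -6 - F$)
$- z{\left(- \frac{143}{-1} + \frac{47}{41} \right)} = - (-6 - \left(- \frac{143}{-1} + \frac{47}{41}\right)) = - (-6 - \left(\left(-143\right) \left(-1\right) + 47 \cdot \frac{1}{41}\right)) = - (-6 - \left(143 + \frac{47}{41}\right)) = - (-6 - \frac{5910}{41}) = \left(-1\right) \left(- \frac{6156}{41}\right) = \frac{6156}{41}$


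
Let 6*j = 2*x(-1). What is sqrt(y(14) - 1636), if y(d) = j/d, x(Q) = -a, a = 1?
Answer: I*sqrt(2885946)/42 ≈ 40.448*I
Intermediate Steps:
x(Q) = -1 (x(Q) = -1*1 = -1)
j = -1/3 (j = (2*(-1))/6 = (1/6)*(-2) = -1/3 ≈ -0.33333)
y(d) = -1/(3*d)
sqrt(y(14) - 1636) = sqrt(-1/3/14 - 1636) = sqrt(-1/3*1/14 - 1636) = sqrt(-1/42 - 1636) = sqrt(-68713/42) = I*sqrt(2885946)/42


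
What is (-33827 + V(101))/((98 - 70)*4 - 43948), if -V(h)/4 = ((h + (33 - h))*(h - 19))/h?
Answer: 3427351/4427436 ≈ 0.77412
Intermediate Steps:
V(h) = -4*(-627 + 33*h)/h (V(h) = -4*(h + (33 - h))*(h - 19)/h = -4*33*(-19 + h)/h = -4*(-627 + 33*h)/h)
(-33827 + V(101))/((98 - 70)*4 - 43948) = (-33827 + (-132 + 2508/101))/((98 - 70)*4 - 43948) = (-33827 + (-132 + 2508*(1/101)))/(28*4 - 43948) = (-33827 + (-132 + 2508/101))/(112 - 43948) = (-33827 - 10824/101)/(-43836) = -3427351/101*(-1/43836) = 3427351/4427436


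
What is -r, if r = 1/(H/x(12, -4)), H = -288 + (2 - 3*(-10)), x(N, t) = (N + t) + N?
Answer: 5/64 ≈ 0.078125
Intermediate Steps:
x(N, t) = t + 2*N
H = -256 (H = -288 + (2 + 30) = -288 + 32 = -256)
r = -5/64 (r = 1/(-256/(-4 + 2*12)) = 1/(-256/(-4 + 24)) = 1/(-256/20) = 1/(-256*1/20) = 1/(-64/5) = -5/64 ≈ -0.078125)
-r = -1*(-5/64) = 5/64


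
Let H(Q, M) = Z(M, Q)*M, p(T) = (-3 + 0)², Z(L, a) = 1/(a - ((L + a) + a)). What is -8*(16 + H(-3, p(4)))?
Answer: -116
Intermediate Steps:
Z(L, a) = 1/(-L - a) (Z(L, a) = 1/(a - (L + 2*a)) = 1/(a + (-L - 2*a)) = 1/(-L - a))
p(T) = 9 (p(T) = (-3)² = 9)
H(Q, M) = -M/(M + Q) (H(Q, M) = (-1/(M + Q))*M = -M/(M + Q))
-8*(16 + H(-3, p(4))) = -8*(16 - 1*9/(9 - 3)) = -8*(16 - 1*9/6) = -8*(16 - 1*9*⅙) = -8*(16 - 3/2) = -8*29/2 = -116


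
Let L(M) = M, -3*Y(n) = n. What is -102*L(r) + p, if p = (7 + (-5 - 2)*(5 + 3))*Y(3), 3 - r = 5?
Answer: 253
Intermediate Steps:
r = -2 (r = 3 - 1*5 = 3 - 5 = -2)
Y(n) = -n/3
p = 49 (p = (7 + (-5 - 2)*(5 + 3))*(-⅓*3) = (7 - 7*8)*(-1) = (7 - 56)*(-1) = -49*(-1) = 49)
-102*L(r) + p = -102*(-2) + 49 = 204 + 49 = 253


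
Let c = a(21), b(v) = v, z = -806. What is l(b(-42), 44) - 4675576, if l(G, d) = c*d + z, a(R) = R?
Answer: -4675458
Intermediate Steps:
c = 21
l(G, d) = -806 + 21*d (l(G, d) = 21*d - 806 = -806 + 21*d)
l(b(-42), 44) - 4675576 = (-806 + 21*44) - 4675576 = (-806 + 924) - 4675576 = 118 - 4675576 = -4675458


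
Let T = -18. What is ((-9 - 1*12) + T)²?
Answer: 1521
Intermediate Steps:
((-9 - 1*12) + T)² = ((-9 - 1*12) - 18)² = ((-9 - 12) - 18)² = (-21 - 18)² = (-39)² = 1521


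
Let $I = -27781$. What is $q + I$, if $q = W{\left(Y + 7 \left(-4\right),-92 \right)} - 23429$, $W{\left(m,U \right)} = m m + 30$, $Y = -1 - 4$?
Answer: $-50091$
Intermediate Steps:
$Y = -5$ ($Y = -1 - 4 = -5$)
$W{\left(m,U \right)} = 30 + m^{2}$ ($W{\left(m,U \right)} = m^{2} + 30 = 30 + m^{2}$)
$q = -22310$ ($q = \left(30 + \left(-5 + 7 \left(-4\right)\right)^{2}\right) - 23429 = \left(30 + \left(-5 - 28\right)^{2}\right) - 23429 = \left(30 + \left(-33\right)^{2}\right) - 23429 = \left(30 + 1089\right) - 23429 = 1119 - 23429 = -22310$)
$q + I = -22310 - 27781 = -50091$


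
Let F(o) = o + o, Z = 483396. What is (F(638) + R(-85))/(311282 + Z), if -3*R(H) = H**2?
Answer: -3397/2384034 ≈ -0.0014249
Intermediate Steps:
R(H) = -H**2/3
F(o) = 2*o
(F(638) + R(-85))/(311282 + Z) = (2*638 - 1/3*(-85)**2)/(311282 + 483396) = (1276 - 1/3*7225)/794678 = (1276 - 7225/3)*(1/794678) = -3397/3*1/794678 = -3397/2384034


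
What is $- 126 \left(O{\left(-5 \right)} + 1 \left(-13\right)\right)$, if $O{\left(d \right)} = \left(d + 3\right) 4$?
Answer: $2646$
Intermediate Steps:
$O{\left(d \right)} = 12 + 4 d$ ($O{\left(d \right)} = \left(3 + d\right) 4 = 12 + 4 d$)
$- 126 \left(O{\left(-5 \right)} + 1 \left(-13\right)\right) = - 126 \left(\left(12 + 4 \left(-5\right)\right) + 1 \left(-13\right)\right) = - 126 \left(\left(12 - 20\right) - 13\right) = - 126 \left(-8 - 13\right) = \left(-126\right) \left(-21\right) = 2646$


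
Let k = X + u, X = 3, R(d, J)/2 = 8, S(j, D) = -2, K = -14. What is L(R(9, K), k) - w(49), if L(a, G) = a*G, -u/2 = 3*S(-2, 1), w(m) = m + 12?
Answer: 179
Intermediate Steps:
w(m) = 12 + m
R(d, J) = 16 (R(d, J) = 2*8 = 16)
u = 12 (u = -6*(-2) = -2*(-6) = 12)
k = 15 (k = 3 + 12 = 15)
L(a, G) = G*a
L(R(9, K), k) - w(49) = 15*16 - (12 + 49) = 240 - 1*61 = 240 - 61 = 179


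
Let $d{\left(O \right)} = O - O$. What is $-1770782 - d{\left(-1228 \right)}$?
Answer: $-1770782$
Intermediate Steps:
$d{\left(O \right)} = 0$
$-1770782 - d{\left(-1228 \right)} = -1770782 - 0 = -1770782 + 0 = -1770782$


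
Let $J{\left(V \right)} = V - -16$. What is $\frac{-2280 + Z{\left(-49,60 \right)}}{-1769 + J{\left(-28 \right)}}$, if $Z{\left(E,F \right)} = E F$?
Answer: $\frac{5220}{1781} \approx 2.9309$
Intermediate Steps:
$J{\left(V \right)} = 16 + V$ ($J{\left(V \right)} = V + 16 = 16 + V$)
$\frac{-2280 + Z{\left(-49,60 \right)}}{-1769 + J{\left(-28 \right)}} = \frac{-2280 - 2940}{-1769 + \left(16 - 28\right)} = \frac{-2280 - 2940}{-1769 - 12} = - \frac{5220}{-1781} = \left(-5220\right) \left(- \frac{1}{1781}\right) = \frac{5220}{1781}$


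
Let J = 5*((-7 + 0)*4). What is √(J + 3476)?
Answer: 2*√834 ≈ 57.758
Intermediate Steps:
J = -140 (J = 5*(-7*4) = 5*(-28) = -140)
√(J + 3476) = √(-140 + 3476) = √3336 = 2*√834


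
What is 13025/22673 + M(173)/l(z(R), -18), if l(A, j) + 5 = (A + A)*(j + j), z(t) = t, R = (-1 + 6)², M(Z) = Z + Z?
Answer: 15665267/40924765 ≈ 0.38278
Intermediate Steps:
M(Z) = 2*Z
R = 25 (R = 5² = 25)
l(A, j) = -5 + 4*A*j (l(A, j) = -5 + (A + A)*(j + j) = -5 + (2*A)*(2*j) = -5 + 4*A*j)
13025/22673 + M(173)/l(z(R), -18) = 13025/22673 + (2*173)/(-5 + 4*25*(-18)) = 13025*(1/22673) + 346/(-5 - 1800) = 13025/22673 + 346/(-1805) = 13025/22673 + 346*(-1/1805) = 13025/22673 - 346/1805 = 15665267/40924765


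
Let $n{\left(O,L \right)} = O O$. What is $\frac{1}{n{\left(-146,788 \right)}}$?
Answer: $\frac{1}{21316} \approx 4.6913 \cdot 10^{-5}$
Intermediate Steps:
$n{\left(O,L \right)} = O^{2}$
$\frac{1}{n{\left(-146,788 \right)}} = \frac{1}{\left(-146\right)^{2}} = \frac{1}{21316}$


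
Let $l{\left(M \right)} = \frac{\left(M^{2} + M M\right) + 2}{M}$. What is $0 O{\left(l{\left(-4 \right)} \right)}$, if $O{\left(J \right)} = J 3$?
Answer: $0$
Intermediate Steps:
$l{\left(M \right)} = \frac{2 + 2 M^{2}}{M}$ ($l{\left(M \right)} = \frac{\left(M^{2} + M^{2}\right) + 2}{M} = \frac{2 M^{2} + 2}{M} = \frac{2 + 2 M^{2}}{M}$)
$O{\left(J \right)} = 3 J$
$0 O{\left(l{\left(-4 \right)} \right)} = 0 \cdot 3 \left(2 \left(-4\right) + \frac{2}{-4}\right) = 0 \cdot 3 \left(-8 + 2 \left(- \frac{1}{4}\right)\right) = 0 \cdot 3 \left(-8 - \frac{1}{2}\right) = 0 \cdot 3 \left(- \frac{17}{2}\right) = 0 \left(- \frac{51}{2}\right) = 0$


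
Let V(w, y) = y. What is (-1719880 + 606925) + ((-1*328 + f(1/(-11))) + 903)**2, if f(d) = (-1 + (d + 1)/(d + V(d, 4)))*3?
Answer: -1451413919/1849 ≈ -7.8497e+5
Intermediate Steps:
f(d) = -3 + 3*(1 + d)/(4 + d) (f(d) = (-1 + (d + 1)/(d + 4))*3 = (-1 + (1 + d)/(4 + d))*3 = -3 + 3*(1 + d)/(4 + d))
(-1719880 + 606925) + ((-1*328 + f(1/(-11))) + 903)**2 = (-1719880 + 606925) + ((-1*328 - 9/(4 + 1/(-11))) + 903)**2 = -1112955 + ((-328 - 9/(4 - 1/11)) + 903)**2 = -1112955 + ((-328 - 9/43/11) + 903)**2 = -1112955 + ((-328 - 9*11/43) + 903)**2 = -1112955 + ((-328 - 99/43) + 903)**2 = -1112955 + (-14203/43 + 903)**2 = -1112955 + (24626/43)**2 = -1112955 + 606439876/1849 = -1451413919/1849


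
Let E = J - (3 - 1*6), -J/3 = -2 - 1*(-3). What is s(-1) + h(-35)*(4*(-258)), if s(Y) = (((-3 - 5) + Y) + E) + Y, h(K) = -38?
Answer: 39206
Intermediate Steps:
J = -3 (J = -3*(-2 - 1*(-3)) = -3*(-2 + 3) = -3*1 = -3)
E = 0 (E = -3 - (3 - 1*6) = -3 - (3 - 6) = -3 - 1*(-3) = -3 + 3 = 0)
s(Y) = -8 + 2*Y (s(Y) = (((-3 - 5) + Y) + 0) + Y = ((-8 + Y) + 0) + Y = (-8 + Y) + Y = -8 + 2*Y)
s(-1) + h(-35)*(4*(-258)) = (-8 + 2*(-1)) - 152*(-258) = (-8 - 2) - 38*(-1032) = -10 + 39216 = 39206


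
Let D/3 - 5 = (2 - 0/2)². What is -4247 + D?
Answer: -4220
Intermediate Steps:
D = 27 (D = 15 + 3*(2 - 0/2)² = 15 + 3*(2 - 4*0)² = 15 + 3*(2 + 0)² = 15 + 3*2² = 15 + 3*4 = 15 + 12 = 27)
-4247 + D = -4247 + 27 = -4220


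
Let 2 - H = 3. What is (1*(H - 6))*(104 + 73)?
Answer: -1239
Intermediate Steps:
H = -1 (H = 2 - 1*3 = 2 - 3 = -1)
(1*(H - 6))*(104 + 73) = (1*(-1 - 6))*(104 + 73) = (1*(-7))*177 = -7*177 = -1239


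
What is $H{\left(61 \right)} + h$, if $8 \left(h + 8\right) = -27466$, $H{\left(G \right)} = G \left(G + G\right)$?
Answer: $\frac{16003}{4} \approx 4000.8$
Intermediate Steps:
$H{\left(G \right)} = 2 G^{2}$ ($H{\left(G \right)} = G 2 G = 2 G^{2}$)
$h = - \frac{13765}{4}$ ($h = -8 + \frac{1}{8} \left(-27466\right) = -8 - \frac{13733}{4} = - \frac{13765}{4} \approx -3441.3$)
$H{\left(61 \right)} + h = 2 \cdot 61^{2} - \frac{13765}{4} = 2 \cdot 3721 - \frac{13765}{4} = 7442 - \frac{13765}{4} = \frac{16003}{4}$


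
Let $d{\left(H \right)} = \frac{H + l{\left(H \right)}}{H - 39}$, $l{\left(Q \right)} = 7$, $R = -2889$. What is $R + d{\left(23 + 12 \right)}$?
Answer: $- \frac{5799}{2} \approx -2899.5$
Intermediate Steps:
$d{\left(H \right)} = \frac{7 + H}{-39 + H}$ ($d{\left(H \right)} = \frac{H + 7}{H - 39} = \frac{7 + H}{-39 + H}$)
$R + d{\left(23 + 12 \right)} = -2889 + \frac{7 + \left(23 + 12\right)}{-39 + \left(23 + 12\right)} = -2889 + \frac{7 + 35}{-39 + 35} = -2889 + \frac{1}{-4} \cdot 42 = -2889 - \frac{21}{2} = - \frac{5799}{2}$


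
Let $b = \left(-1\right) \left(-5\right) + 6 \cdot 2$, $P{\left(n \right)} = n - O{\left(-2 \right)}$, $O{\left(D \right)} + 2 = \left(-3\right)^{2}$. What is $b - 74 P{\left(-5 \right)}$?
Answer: $905$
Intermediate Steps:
$O{\left(D \right)} = 7$ ($O{\left(D \right)} = -2 + \left(-3\right)^{2} = -2 + 9 = 7$)
$P{\left(n \right)} = -7 + n$ ($P{\left(n \right)} = n - 7 = -7 + n$)
$b = 17$ ($b = 5 + 12 = 17$)
$b - 74 P{\left(-5 \right)} = 17 - 74 \left(-7 - 5\right) = 17 - -888 = 17 + 888 = 905$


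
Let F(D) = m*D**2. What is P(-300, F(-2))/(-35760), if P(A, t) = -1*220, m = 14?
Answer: 11/1788 ≈ 0.0061521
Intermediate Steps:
F(D) = 14*D**2
P(A, t) = -220
P(-300, F(-2))/(-35760) = -220/(-35760) = -220*(-1/35760) = 11/1788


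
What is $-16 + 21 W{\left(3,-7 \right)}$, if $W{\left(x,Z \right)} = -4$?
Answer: $-100$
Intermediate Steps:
$-16 + 21 W{\left(3,-7 \right)} = -16 + 21 \left(-4\right) = -16 - 84 = -100$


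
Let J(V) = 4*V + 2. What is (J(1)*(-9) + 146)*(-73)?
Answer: -6716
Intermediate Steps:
J(V) = 2 + 4*V
(J(1)*(-9) + 146)*(-73) = ((2 + 4*1)*(-9) + 146)*(-73) = ((2 + 4)*(-9) + 146)*(-73) = (6*(-9) + 146)*(-73) = (-54 + 146)*(-73) = 92*(-73) = -6716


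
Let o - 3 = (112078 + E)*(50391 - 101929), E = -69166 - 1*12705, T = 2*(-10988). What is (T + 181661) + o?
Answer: -1556648678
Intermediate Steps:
T = -21976
E = -81871 (E = -69166 - 12705 = -81871)
o = -1556808363 (o = 3 + (112078 - 81871)*(50391 - 101929) = 3 + 30207*(-51538) = 3 - 1556808366 = -1556808363)
(T + 181661) + o = (-21976 + 181661) - 1556808363 = 159685 - 1556808363 = -1556648678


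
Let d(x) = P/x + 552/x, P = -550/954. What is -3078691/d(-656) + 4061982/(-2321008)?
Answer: 1117981854409717029/305246206616 ≈ 3.6626e+6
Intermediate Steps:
P = -275/477 (P = -550*1/954 = -275/477 ≈ -0.57652)
d(x) = 263029/(477*x) (d(x) = -275/(477*x) + 552/x = 263029/(477*x))
-3078691/d(-656) + 4061982/(-2321008) = -3078691/((263029/477)/(-656)) + 4061982/(-2321008) = -3078691/((263029/477)*(-1/656)) + 4061982*(-1/2321008) = -3078691/(-263029/312912) - 2030991/1160504 = -3078691*(-312912/263029) - 2030991/1160504 = 963359358192/263029 - 2030991/1160504 = 1117981854409717029/305246206616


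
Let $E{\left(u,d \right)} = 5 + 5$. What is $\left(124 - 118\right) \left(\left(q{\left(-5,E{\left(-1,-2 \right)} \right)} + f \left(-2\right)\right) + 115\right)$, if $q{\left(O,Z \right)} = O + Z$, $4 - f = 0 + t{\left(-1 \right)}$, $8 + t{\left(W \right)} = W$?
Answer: $564$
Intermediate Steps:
$E{\left(u,d \right)} = 10$
$t{\left(W \right)} = -8 + W$
$f = 13$ ($f = 4 - \left(0 - 9\right) = 4 - -9 = 4 + 9 = 13$)
$\left(124 - 118\right) \left(\left(q{\left(-5,E{\left(-1,-2 \right)} \right)} + f \left(-2\right)\right) + 115\right) = \left(124 - 118\right) \left(\left(\left(-5 + 10\right) + 13 \left(-2\right)\right) + 115\right) = 6 \left(\left(5 - 26\right) + 115\right) = 6 \left(-21 + 115\right) = 6 \cdot 94 = 564$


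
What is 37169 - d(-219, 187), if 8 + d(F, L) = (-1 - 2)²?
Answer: 37168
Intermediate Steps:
d(F, L) = 1 (d(F, L) = -8 + (-1 - 2)² = -8 + (-3)² = -8 + 9 = 1)
37169 - d(-219, 187) = 37169 - 1*1 = 37169 - 1 = 37168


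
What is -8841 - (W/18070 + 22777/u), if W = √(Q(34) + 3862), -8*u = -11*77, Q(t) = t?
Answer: -7670543/847 - √974/9035 ≈ -9056.1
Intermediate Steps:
u = 847/8 (u = -(-11)*77/8 = -⅛*(-847) = 847/8 ≈ 105.88)
W = 2*√974 (W = √(34 + 3862) = √3896 = 2*√974 ≈ 62.418)
-8841 - (W/18070 + 22777/u) = -8841 - ((2*√974)/18070 + 22777/(847/8)) = -8841 - ((2*√974)*(1/18070) + 22777*(8/847)) = -8841 - (√974/9035 + 182216/847) = -8841 - (182216/847 + √974/9035) = -8841 + (-182216/847 - √974/9035) = -7670543/847 - √974/9035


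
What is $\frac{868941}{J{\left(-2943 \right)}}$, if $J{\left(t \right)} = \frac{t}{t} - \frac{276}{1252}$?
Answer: $\frac{271978533}{244} \approx 1.1147 \cdot 10^{6}$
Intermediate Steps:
$J{\left(t \right)} = \frac{244}{313}$ ($J{\left(t \right)} = 1 - \frac{69}{313} = \frac{244}{313}$)
$\frac{868941}{J{\left(-2943 \right)}} = \frac{868941}{\frac{244}{313}} = 868941 \cdot \frac{313}{244} = \frac{271978533}{244}$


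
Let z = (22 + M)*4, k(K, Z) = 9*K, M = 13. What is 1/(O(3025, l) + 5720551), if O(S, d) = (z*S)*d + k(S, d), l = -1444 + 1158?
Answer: -1/115373224 ≈ -8.6675e-9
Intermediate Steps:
l = -286
z = 140 (z = (22 + 13)*4 = 35*4 = 140)
O(S, d) = 9*S + 140*S*d (O(S, d) = (140*S)*d + 9*S = 140*S*d + 9*S = 9*S + 140*S*d)
1/(O(3025, l) + 5720551) = 1/(3025*(9 + 140*(-286)) + 5720551) = 1/(3025*(9 - 40040) + 5720551) = 1/(3025*(-40031) + 5720551) = 1/(-121093775 + 5720551) = 1/(-115373224) = -1/115373224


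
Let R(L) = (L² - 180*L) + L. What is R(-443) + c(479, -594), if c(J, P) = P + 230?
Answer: 275182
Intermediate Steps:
c(J, P) = 230 + P
R(L) = L² - 179*L
R(-443) + c(479, -594) = -443*(-179 - 443) + (230 - 594) = -443*(-622) - 364 = 275546 - 364 = 275182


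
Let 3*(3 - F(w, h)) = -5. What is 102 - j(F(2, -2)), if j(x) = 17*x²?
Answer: -2414/9 ≈ -268.22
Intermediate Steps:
F(w, h) = 14/3 (F(w, h) = 3 - ⅓*(-5) = 3 + 5/3 = 14/3)
102 - j(F(2, -2)) = 102 - 17*(14/3)² = 102 - 17*196/9 = 102 - 1*3332/9 = 102 - 3332/9 = -2414/9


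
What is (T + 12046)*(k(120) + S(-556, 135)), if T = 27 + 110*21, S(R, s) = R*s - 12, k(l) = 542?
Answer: -1071964990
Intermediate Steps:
S(R, s) = -12 + R*s
T = 2337 (T = 27 + 2310 = 2337)
(T + 12046)*(k(120) + S(-556, 135)) = (2337 + 12046)*(542 + (-12 - 556*135)) = 14383*(542 + (-12 - 75060)) = 14383*(542 - 75072) = 14383*(-74530) = -1071964990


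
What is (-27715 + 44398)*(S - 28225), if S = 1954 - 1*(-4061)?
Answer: -370529430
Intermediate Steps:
S = 6015 (S = 1954 + 4061 = 6015)
(-27715 + 44398)*(S - 28225) = (-27715 + 44398)*(6015 - 28225) = 16683*(-22210) = -370529430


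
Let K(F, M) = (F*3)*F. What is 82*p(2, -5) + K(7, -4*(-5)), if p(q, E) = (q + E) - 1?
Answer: -181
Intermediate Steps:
p(q, E) = -1 + E + q (p(q, E) = (E + q) - 1 = -1 + E + q)
K(F, M) = 3*F**2 (K(F, M) = (3*F)*F = 3*F**2)
82*p(2, -5) + K(7, -4*(-5)) = 82*(-1 - 5 + 2) + 3*7**2 = 82*(-4) + 3*49 = -328 + 147 = -181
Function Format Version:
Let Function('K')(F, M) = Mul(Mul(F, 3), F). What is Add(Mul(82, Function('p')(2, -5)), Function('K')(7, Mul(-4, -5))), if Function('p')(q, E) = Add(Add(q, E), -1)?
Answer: -181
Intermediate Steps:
Function('p')(q, E) = Add(-1, E, q) (Function('p')(q, E) = Add(Add(E, q), -1) = Add(-1, E, q))
Function('K')(F, M) = Mul(3, Pow(F, 2)) (Function('K')(F, M) = Mul(Mul(3, F), F) = Mul(3, Pow(F, 2)))
Add(Mul(82, Function('p')(2, -5)), Function('K')(7, Mul(-4, -5))) = Add(Mul(82, Add(-1, -5, 2)), Mul(3, Pow(7, 2))) = Add(Mul(82, -4), Mul(3, 49)) = Add(-328, 147) = -181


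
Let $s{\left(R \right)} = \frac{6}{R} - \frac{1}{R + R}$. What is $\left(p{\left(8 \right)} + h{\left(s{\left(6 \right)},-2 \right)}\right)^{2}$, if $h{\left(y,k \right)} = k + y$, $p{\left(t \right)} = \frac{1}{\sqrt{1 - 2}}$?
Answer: $\frac{25}{144} + \frac{13 i}{6} \approx 0.17361 + 2.1667 i$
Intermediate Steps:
$p{\left(t \right)} = - i$ ($p{\left(t \right)} = \frac{1}{\sqrt{-1}} = \frac{1}{i} = - i$)
$s{\left(R \right)} = \frac{11}{2 R}$ ($s{\left(R \right)} = \frac{6}{R} - \frac{1}{2 R} = \frac{11}{2 R}$)
$\left(p{\left(8 \right)} + h{\left(s{\left(6 \right)},-2 \right)}\right)^{2} = \left(- i - \left(2 - \frac{11}{2 \cdot 6}\right)\right)^{2} = \left(- i + \left(-2 + \frac{11}{2} \cdot \frac{1}{6}\right)\right)^{2} = \left(- i + \left(-2 + \frac{11}{12}\right)\right)^{2} = \left(- i - \frac{13}{12}\right)^{2} = \left(- \frac{13}{12} - i\right)^{2}$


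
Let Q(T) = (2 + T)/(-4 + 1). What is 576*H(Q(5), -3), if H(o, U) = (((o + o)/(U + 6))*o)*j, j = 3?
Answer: 6272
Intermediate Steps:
Q(T) = -⅔ - T/3 (Q(T) = (2 + T)/(-3) = (2 + T)*(-⅓) = -⅔ - T/3)
H(o, U) = 6*o²/(6 + U) (H(o, U) = (((o + o)/(U + 6))*o)*3 = (((2*o)/(6 + U))*o)*3 = ((2*o/(6 + U))*o)*3 = (2*o²/(6 + U))*3 = 6*o²/(6 + U))
576*H(Q(5), -3) = 576*(6*(-⅔ - ⅓*5)²/(6 - 3)) = 576*(6*(-⅔ - 5/3)²/3) = 576*(6*(-7/3)²*(⅓)) = 576*(6*(49/9)*(⅓)) = 576*(98/9) = 6272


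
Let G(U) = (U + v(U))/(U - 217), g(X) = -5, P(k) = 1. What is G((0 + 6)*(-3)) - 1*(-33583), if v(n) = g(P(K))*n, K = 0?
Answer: 7891933/235 ≈ 33583.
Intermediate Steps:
v(n) = -5*n
G(U) = -4*U/(-217 + U) (G(U) = (U - 5*U)/(U - 217) = (-4*U)/(-217 + U) = -4*U/(-217 + U))
G((0 + 6)*(-3)) - 1*(-33583) = -4*(0 + 6)*(-3)/(-217 + (0 + 6)*(-3)) - 1*(-33583) = -4*6*(-3)/(-217 + 6*(-3)) + 33583 = -4*(-18)/(-217 - 18) + 33583 = -4*(-18)/(-235) + 33583 = -4*(-18)*(-1/235) + 33583 = -72/235 + 33583 = 7891933/235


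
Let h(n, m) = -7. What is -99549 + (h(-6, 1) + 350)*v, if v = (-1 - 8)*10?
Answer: -130419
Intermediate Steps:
v = -90 (v = -9*10 = -90)
-99549 + (h(-6, 1) + 350)*v = -99549 + (-7 + 350)*(-90) = -99549 + 343*(-90) = -99549 - 30870 = -130419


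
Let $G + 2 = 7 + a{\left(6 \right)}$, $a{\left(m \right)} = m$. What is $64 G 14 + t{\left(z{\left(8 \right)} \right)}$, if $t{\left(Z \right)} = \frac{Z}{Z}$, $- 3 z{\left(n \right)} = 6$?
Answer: $9857$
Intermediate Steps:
$z{\left(n \right)} = -2$ ($z{\left(n \right)} = \left(- \frac{1}{3}\right) 6 = -2$)
$t{\left(Z \right)} = 1$
$G = 11$ ($G = -2 + \left(7 + 6\right) = -2 + 13 = 11$)
$64 G 14 + t{\left(z{\left(8 \right)} \right)} = 64 \cdot 11 \cdot 14 + 1 = 704 \cdot 14 + 1 = 9856 + 1 = 9857$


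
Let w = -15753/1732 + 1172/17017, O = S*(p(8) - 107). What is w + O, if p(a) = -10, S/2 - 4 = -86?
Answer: 565270404575/29473444 ≈ 19179.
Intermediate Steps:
S = -164 (S = 8 + 2*(-86) = 8 - 172 = -164)
O = 19188 (O = -164*(-10 - 107) = -164*(-117) = 19188)
w = -266038897/29473444 (w = -15753*1/1732 + 1172*(1/17017) = -15753/1732 + 1172/17017 = -266038897/29473444 ≈ -9.0264)
w + O = -266038897/29473444 + 19188 = 565270404575/29473444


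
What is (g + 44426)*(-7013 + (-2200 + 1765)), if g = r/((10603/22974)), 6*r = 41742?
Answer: -4698786762208/10603 ≈ -4.4316e+8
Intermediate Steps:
r = 6957 (r = (1/6)*41742 = 6957)
g = 159830118/10603 (g = 6957/((10603/22974)) = 6957/((10603*(1/22974))) = 6957/(10603/22974) = 6957*(22974/10603) = 159830118/10603 ≈ 15074.)
(g + 44426)*(-7013 + (-2200 + 1765)) = (159830118/10603 + 44426)*(-7013 + (-2200 + 1765)) = 630878996*(-7013 - 435)/10603 = (630878996/10603)*(-7448) = -4698786762208/10603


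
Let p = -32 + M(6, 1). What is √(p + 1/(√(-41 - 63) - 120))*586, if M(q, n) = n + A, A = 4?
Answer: 293*√2*√((-3241 + 54*I*√26)/(60 - I*√26)) ≈ 0.039641 - 3045.4*I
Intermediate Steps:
M(q, n) = 4 + n (M(q, n) = n + 4 = 4 + n)
p = -27 (p = -32 + (4 + 1) = -32 + 5 = -27)
√(p + 1/(√(-41 - 63) - 120))*586 = √(-27 + 1/(√(-41 - 63) - 120))*586 = √(-27 + 1/(√(-104) - 120))*586 = √(-27 + 1/(2*I*√26 - 120))*586 = √(-27 + 1/(-120 + 2*I*√26))*586 = 586*√(-27 + 1/(-120 + 2*I*√26))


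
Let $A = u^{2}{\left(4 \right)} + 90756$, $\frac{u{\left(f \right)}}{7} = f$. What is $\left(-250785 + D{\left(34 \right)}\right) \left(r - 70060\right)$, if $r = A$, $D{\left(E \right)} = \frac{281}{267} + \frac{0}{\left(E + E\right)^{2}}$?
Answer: $- \frac{479428688240}{89} \approx -5.3868 \cdot 10^{9}$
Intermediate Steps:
$u{\left(f \right)} = 7 f$
$D{\left(E \right)} = \frac{281}{267}$ ($D{\left(E \right)} = 281 \cdot \frac{1}{267} + \frac{0}{\left(2 E\right)^{2}} = \frac{281}{267} + \frac{0}{4 E^{2}} = \frac{281}{267} + 0 \frac{1}{4 E^{2}} = \frac{281}{267} + 0 = \frac{281}{267}$)
$A = 91540$ ($A = \left(7 \cdot 4\right)^{2} + 90756 = 28^{2} + 90756 = 784 + 90756 = 91540$)
$r = 91540$
$\left(-250785 + D{\left(34 \right)}\right) \left(r - 70060\right) = \left(-250785 + \frac{281}{267}\right) \left(91540 - 70060\right) = \left(- \frac{66959314}{267}\right) 21480 = - \frac{479428688240}{89}$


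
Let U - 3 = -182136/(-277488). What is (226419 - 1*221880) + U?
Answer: 52522193/11562 ≈ 4542.7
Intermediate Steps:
U = 42275/11562 (U = 3 - 182136/(-277488) = 3 - 182136*(-1/277488) = 3 + 7589/11562 = 42275/11562 ≈ 3.6564)
(226419 - 1*221880) + U = (226419 - 1*221880) + 42275/11562 = (226419 - 221880) + 42275/11562 = 4539 + 42275/11562 = 52522193/11562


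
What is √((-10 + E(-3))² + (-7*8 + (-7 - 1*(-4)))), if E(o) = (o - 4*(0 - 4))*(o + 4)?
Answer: 5*I*√2 ≈ 7.0711*I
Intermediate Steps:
E(o) = (4 + o)*(16 + o) (E(o) = (o - 4*(-4))*(4 + o) = (o + 16)*(4 + o) = (16 + o)*(4 + o) = (4 + o)*(16 + o))
√((-10 + E(-3))² + (-7*8 + (-7 - 1*(-4)))) = √((-10 + (64 + (-3)² + 20*(-3)))² + (-7*8 + (-7 - 1*(-4)))) = √((-10 + (64 + 9 - 60))² + (-56 + (-7 + 4))) = √((-10 + 13)² + (-56 - 3)) = √(3² - 59) = √(9 - 59) = √(-50) = 5*I*√2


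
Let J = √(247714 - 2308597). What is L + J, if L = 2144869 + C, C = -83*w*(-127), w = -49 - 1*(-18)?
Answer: 1818098 + 27*I*√2827 ≈ 1.8181e+6 + 1435.6*I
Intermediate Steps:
w = -31 (w = -49 + 18 = -31)
C = -326771 (C = -83*(-31)*(-127) = 2573*(-127) = -326771)
J = 27*I*√2827 (J = √(-2060883) = 27*I*√2827 ≈ 1435.6*I)
L = 1818098 (L = 2144869 - 326771 = 1818098)
L + J = 1818098 + 27*I*√2827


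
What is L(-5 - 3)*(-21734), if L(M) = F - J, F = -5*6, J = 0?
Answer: 652020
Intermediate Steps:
F = -30
L(M) = -30 (L(M) = -30 - 1*0 = -30 + 0 = -30)
L(-5 - 3)*(-21734) = -30*(-21734) = 652020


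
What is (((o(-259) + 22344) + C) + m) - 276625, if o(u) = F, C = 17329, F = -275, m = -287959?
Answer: -525186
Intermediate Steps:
o(u) = -275
(((o(-259) + 22344) + C) + m) - 276625 = (((-275 + 22344) + 17329) - 287959) - 276625 = ((22069 + 17329) - 287959) - 276625 = (39398 - 287959) - 276625 = -248561 - 276625 = -525186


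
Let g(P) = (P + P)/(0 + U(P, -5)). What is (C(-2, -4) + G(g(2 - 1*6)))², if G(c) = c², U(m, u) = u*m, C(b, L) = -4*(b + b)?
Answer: 163216/625 ≈ 261.15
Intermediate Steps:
C(b, L) = -8*b
U(m, u) = m*u
g(P) = -⅖ (g(P) = (P + P)/(0 + P*(-5)) = (2*P)/(0 - 5*P) = (2*P)/((-5*P)) = (2*P)*(-1/(5*P)) = -⅖)
(C(-2, -4) + G(g(2 - 1*6)))² = (-8*(-2) + (-⅖)²)² = (16 + 4/25)² = (404/25)² = 163216/625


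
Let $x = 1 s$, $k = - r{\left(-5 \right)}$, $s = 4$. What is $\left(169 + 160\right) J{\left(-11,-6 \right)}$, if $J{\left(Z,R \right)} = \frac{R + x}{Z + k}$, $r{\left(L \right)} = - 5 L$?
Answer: $\frac{329}{18} \approx 18.278$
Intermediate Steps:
$k = -25$ ($k = - \left(-5\right) \left(-5\right) = \left(-1\right) 25 = -25$)
$x = 4$ ($x = 1 \cdot 4 = 4$)
$J{\left(Z,R \right)} = \frac{4 + R}{-25 + Z}$ ($J{\left(Z,R \right)} = \frac{R + 4}{Z - 25} = \frac{4 + R}{-25 + Z}$)
$\left(169 + 160\right) J{\left(-11,-6 \right)} = \left(169 + 160\right) \frac{4 - 6}{-25 - 11} = 329 \frac{1}{-36} \left(-2\right) = 329 \left(\left(- \frac{1}{36}\right) \left(-2\right)\right) = 329 \cdot \frac{1}{18} = \frac{329}{18}$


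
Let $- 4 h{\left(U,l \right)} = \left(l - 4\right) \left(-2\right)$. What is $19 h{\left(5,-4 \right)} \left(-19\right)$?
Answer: $1444$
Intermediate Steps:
$h{\left(U,l \right)} = -2 + \frac{l}{2}$ ($h{\left(U,l \right)} = - \frac{\left(l - 4\right) \left(-2\right)}{4} = - \frac{\left(-4 + l\right) \left(-2\right)}{4} = - \frac{8 - 2 l}{4} = -2 + \frac{l}{2}$)
$19 h{\left(5,-4 \right)} \left(-19\right) = 19 \left(-2 + \frac{1}{2} \left(-4\right)\right) \left(-19\right) = 19 \left(-2 - 2\right) \left(-19\right) = 19 \left(-4\right) \left(-19\right) = \left(-76\right) \left(-19\right) = 1444$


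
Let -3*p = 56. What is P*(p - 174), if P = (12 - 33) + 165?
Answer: -27744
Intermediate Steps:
p = -56/3 (p = -⅓*56 = -56/3 ≈ -18.667)
P = 144 (P = -21 + 165 = 144)
P*(p - 174) = 144*(-56/3 - 174) = 144*(-578/3) = -27744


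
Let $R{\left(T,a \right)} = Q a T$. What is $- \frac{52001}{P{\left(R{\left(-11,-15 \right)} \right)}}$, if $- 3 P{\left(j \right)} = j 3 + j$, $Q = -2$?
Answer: $- \frac{52001}{440} \approx -118.18$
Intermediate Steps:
$R{\left(T,a \right)} = - 2 T a$ ($R{\left(T,a \right)} = - 2 a T = - 2 T a$)
$P{\left(j \right)} = - \frac{4 j}{3}$ ($P{\left(j \right)} = - \frac{j 3 + j}{3} = - \frac{3 j + j}{3} = - \frac{4 j}{3}$)
$- \frac{52001}{P{\left(R{\left(-11,-15 \right)} \right)}} = - \frac{52001}{\left(- \frac{4}{3}\right) \left(\left(-2\right) \left(-11\right) \left(-15\right)\right)} = - \frac{52001}{\left(- \frac{4}{3}\right) \left(-330\right)} = - \frac{52001}{440}$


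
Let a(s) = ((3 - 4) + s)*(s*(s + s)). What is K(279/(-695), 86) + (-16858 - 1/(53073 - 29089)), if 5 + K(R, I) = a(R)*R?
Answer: -94360667628351164977/5595782604590000 ≈ -16863.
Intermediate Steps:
a(s) = 2*s²*(-1 + s) (a(s) = (-1 + s)*(s*(2*s)) = (-1 + s)*(2*s²) = 2*s²*(-1 + s))
K(R, I) = -5 + 2*R³*(-1 + R) (K(R, I) = -5 + (2*R²*(-1 + R))*R = -5 + 2*R³*(-1 + R))
K(279/(-695), 86) + (-16858 - 1/(53073 - 29089)) = (-5 + 2*(279/(-695))³*(-1 + 279/(-695))) + (-16858 - 1/(53073 - 29089)) = (-5 + 2*(279*(-1/695))³*(-1 + 279*(-1/695))) + (-16858 - 1/23984) = (-5 + 2*(-279/695)³*(-1 - 279/695)) + (-16858 - 1*1/23984) = (-5 + 2*(-21717639/335702375)*(-974/695)) + (-16858 - 1/23984) = (-5 + 42305960772/233313150625) - 404322273/23984 = -1124259792353/233313150625 - 404322273/23984 = -94360667628351164977/5595782604590000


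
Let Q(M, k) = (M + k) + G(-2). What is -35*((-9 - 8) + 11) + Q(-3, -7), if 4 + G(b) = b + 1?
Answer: 195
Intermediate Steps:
G(b) = -3 + b (G(b) = -4 + (b + 1) = -4 + (1 + b) = -3 + b)
Q(M, k) = -5 + M + k (Q(M, k) = (M + k) + (-3 - 2) = (M + k) - 5 = -5 + M + k)
-35*((-9 - 8) + 11) + Q(-3, -7) = -35*((-9 - 8) + 11) + (-5 - 3 - 7) = -35*(-17 + 11) - 15 = -35*(-6) - 15 = 210 - 15 = 195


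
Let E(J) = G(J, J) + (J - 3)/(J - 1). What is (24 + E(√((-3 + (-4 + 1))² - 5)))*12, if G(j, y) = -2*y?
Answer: 1496/5 - 124*√31/5 ≈ 161.12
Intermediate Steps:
E(J) = -2*J + (-3 + J)/(-1 + J) (E(J) = -2*J + (J - 3)/(J - 1) = -2*J + (-3 + J)/(-1 + J))
(24 + E(√((-3 + (-4 + 1))² - 5)))*12 = (24 + (-3 - (-10 + 2*(-3 + (-4 + 1))²) + 3*√((-3 + (-4 + 1))² - 5))/(-1 + √((-3 + (-4 + 1))² - 5)))*12 = (24 + (-3 - (-10 + 2*(-3 - 3)²) + 3*√((-3 - 3)² - 5))/(-1 + √((-3 - 3)² - 5)))*12 = (24 + (-3 - 2*(√((-6)² - 5))² + 3*√((-6)² - 5))/(-1 + √((-6)² - 5)))*12 = (24 + (-3 - 2*(√(36 - 5))² + 3*√(36 - 5))/(-1 + √(36 - 5)))*12 = (24 + (-3 - 2*(√31)² + 3*√31)/(-1 + √31))*12 = (24 + (-3 - 2*31 + 3*√31)/(-1 + √31))*12 = (24 + (-3 - 62 + 3*√31)/(-1 + √31))*12 = (24 + (-65 + 3*√31)/(-1 + √31))*12 = 288 + 12*(-65 + 3*√31)/(-1 + √31)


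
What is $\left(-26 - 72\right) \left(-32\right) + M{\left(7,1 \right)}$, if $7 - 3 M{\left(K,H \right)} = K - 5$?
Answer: $\frac{9413}{3} \approx 3137.7$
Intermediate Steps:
$M{\left(K,H \right)} = 4 - \frac{K}{3}$ ($M{\left(K,H \right)} = \frac{7}{3} - \frac{K - 5}{3} = \frac{7}{3} - \frac{-5 + K}{3} = \frac{7}{3} - \left(- \frac{5}{3} + \frac{K}{3}\right) = 4 - \frac{K}{3}$)
$\left(-26 - 72\right) \left(-32\right) + M{\left(7,1 \right)} = \left(-26 - 72\right) \left(-32\right) + \left(4 - \frac{7}{3}\right) = \left(-98\right) \left(-32\right) + \left(4 - \frac{7}{3}\right) = 3136 + \frac{5}{3} = \frac{9413}{3}$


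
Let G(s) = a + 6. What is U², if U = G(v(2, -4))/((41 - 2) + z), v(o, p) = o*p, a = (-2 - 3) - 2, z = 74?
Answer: 1/12769 ≈ 7.8315e-5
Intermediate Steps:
a = -7 (a = -5 - 2 = -7)
G(s) = -1 (G(s) = -7 + 6 = -1)
U = -1/113 (U = -1/((41 - 2) + 74) = -1/(39 + 74) = -1/113 ≈ -0.0088496)
U² = (-1/113)² = 1/12769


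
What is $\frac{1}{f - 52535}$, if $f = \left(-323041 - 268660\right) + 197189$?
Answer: $- \frac{1}{447047} \approx -2.2369 \cdot 10^{-6}$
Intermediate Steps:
$f = -394512$ ($f = -591701 + 197189 = -394512$)
$\frac{1}{f - 52535} = \frac{1}{-394512 - 52535} = \frac{1}{-447047} = - \frac{1}{447047}$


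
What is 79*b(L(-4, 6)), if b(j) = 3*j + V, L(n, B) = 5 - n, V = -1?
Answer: 2054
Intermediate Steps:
b(j) = -1 + 3*j (b(j) = 3*j - 1 = -1 + 3*j)
79*b(L(-4, 6)) = 79*(-1 + 3*(5 - 1*(-4))) = 79*(-1 + 3*(5 + 4)) = 79*(-1 + 3*9) = 79*(-1 + 27) = 79*26 = 2054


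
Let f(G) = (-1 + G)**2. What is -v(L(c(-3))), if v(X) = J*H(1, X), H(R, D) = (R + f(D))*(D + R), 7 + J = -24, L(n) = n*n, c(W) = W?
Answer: 20150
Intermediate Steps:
L(n) = n**2
J = -31 (J = -7 - 24 = -31)
H(R, D) = (D + R)*(R + (-1 + D)**2) (H(R, D) = (R + (-1 + D)**2)*(D + R) = (D + R)*(R + (-1 + D)**2))
v(X) = -31 - 31*X - 31*(-1 + X)**2 - 31*X*(-1 + X)**2 (v(X) = -31*(1**2 + X*1 + X*(-1 + X)**2 + 1*(-1 + X)**2) = -31*(1 + X + X*(-1 + X)**2 + (-1 + X)**2) = -31*(1 + X + (-1 + X)**2 + X*(-1 + X)**2) = -31 - 31*X - 31*(-1 + X)**2 - 31*X*(-1 + X)**2)
-v(L(c(-3))) = -(-62 - 31*((-3)**2)**3 + 31*((-3)**2)**2) = -(-62 - 31*9**3 + 31*9**2) = -(-62 - 31*729 + 31*81) = -(-62 - 22599 + 2511) = -1*(-20150) = 20150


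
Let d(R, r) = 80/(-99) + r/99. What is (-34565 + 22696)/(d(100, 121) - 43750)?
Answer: 1175031/4331209 ≈ 0.27129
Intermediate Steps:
d(R, r) = -80/99 + r/99 (d(R, r) = 80*(-1/99) + r*(1/99) = -80/99 + r/99)
(-34565 + 22696)/(d(100, 121) - 43750) = (-34565 + 22696)/((-80/99 + (1/99)*121) - 43750) = -11869/((-80/99 + 11/9) - 43750) = -11869/(41/99 - 43750) = -11869/(-4331209/99) = -11869*(-99/4331209) = 1175031/4331209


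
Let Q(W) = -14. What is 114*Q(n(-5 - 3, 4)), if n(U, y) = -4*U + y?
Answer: -1596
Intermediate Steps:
n(U, y) = y - 4*U
114*Q(n(-5 - 3, 4)) = 114*(-14) = -1596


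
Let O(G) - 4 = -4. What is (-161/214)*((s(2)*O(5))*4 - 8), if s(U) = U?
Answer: 644/107 ≈ 6.0187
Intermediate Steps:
O(G) = 0 (O(G) = 4 - 4 = 0)
(-161/214)*((s(2)*O(5))*4 - 8) = (-161/214)*((2*0)*4 - 8) = (-161*1/214)*(0*4 - 8) = -161*(0 - 8)/214 = -161/214*(-8) = 644/107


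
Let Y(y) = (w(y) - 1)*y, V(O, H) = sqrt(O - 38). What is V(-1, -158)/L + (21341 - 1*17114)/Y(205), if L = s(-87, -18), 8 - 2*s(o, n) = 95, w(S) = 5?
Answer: 4227/820 - 2*I*sqrt(39)/87 ≈ 5.1549 - 0.14356*I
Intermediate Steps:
s(o, n) = -87/2 (s(o, n) = 4 - 1/2*95 = 4 - 95/2 = -87/2)
L = -87/2 ≈ -43.500
V(O, H) = sqrt(-38 + O)
Y(y) = 4*y (Y(y) = (5 - 1)*y = 4*y)
V(-1, -158)/L + (21341 - 1*17114)/Y(205) = sqrt(-38 - 1)/(-87/2) + (21341 - 1*17114)/((4*205)) = sqrt(-39)*(-2/87) + (21341 - 17114)/820 = (I*sqrt(39))*(-2/87) + 4227*(1/820) = -2*I*sqrt(39)/87 + 4227/820 = 4227/820 - 2*I*sqrt(39)/87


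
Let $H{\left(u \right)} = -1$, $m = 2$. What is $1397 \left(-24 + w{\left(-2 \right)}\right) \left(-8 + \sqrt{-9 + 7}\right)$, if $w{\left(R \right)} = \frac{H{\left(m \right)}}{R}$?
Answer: $262636 - \frac{65659 i \sqrt{2}}{2} \approx 2.6264 \cdot 10^{5} - 46428.0 i$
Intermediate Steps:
$w{\left(R \right)} = - \frac{1}{R}$
$1397 \left(-24 + w{\left(-2 \right)}\right) \left(-8 + \sqrt{-9 + 7}\right) = 1397 \left(-24 - \frac{1}{-2}\right) \left(-8 + \sqrt{-9 + 7}\right) = 1397 \left(-24 - - \frac{1}{2}\right) \left(-8 + \sqrt{-2}\right) = 1397 \left(-24 + \frac{1}{2}\right) \left(-8 + i \sqrt{2}\right) = 1397 \left(- \frac{47 \left(-8 + i \sqrt{2}\right)}{2}\right) = 1397 \left(188 - \frac{47 i \sqrt{2}}{2}\right) = 262636 - \frac{65659 i \sqrt{2}}{2}$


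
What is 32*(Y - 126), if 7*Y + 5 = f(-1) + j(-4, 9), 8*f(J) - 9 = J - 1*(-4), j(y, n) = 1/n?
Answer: -254992/63 ≈ -4047.5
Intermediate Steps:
f(J) = 13/8 + J/8 (f(J) = 9/8 + (J - 1*(-4))/8 = 9/8 + (J + 4)/8 = 9/8 + (4 + J)/8 = 9/8 + (½ + J/8) = 13/8 + J/8)
Y = -61/126 (Y = -5/7 + ((13/8 + (⅛)*(-1)) + 1/9)/7 = -5/7 + ((13/8 - ⅛) + ⅑)/7 = -5/7 + (3/2 + ⅑)/7 = -5/7 + (⅐)*(29/18) = -5/7 + 29/126 = -61/126 ≈ -0.48413)
32*(Y - 126) = 32*(-61/126 - 126) = 32*(-15937/126) = -254992/63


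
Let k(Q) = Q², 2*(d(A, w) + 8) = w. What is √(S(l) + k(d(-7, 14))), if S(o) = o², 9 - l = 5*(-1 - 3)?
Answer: √842 ≈ 29.017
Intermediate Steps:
d(A, w) = -8 + w/2
l = 29 (l = 9 - 5*(-1 - 3) = 9 - 5*(-4) = 9 - 1*(-20) = 9 + 20 = 29)
√(S(l) + k(d(-7, 14))) = √(29² + (-8 + (½)*14)²) = √(841 + (-8 + 7)²) = √(841 + (-1)²) = √(841 + 1) = √842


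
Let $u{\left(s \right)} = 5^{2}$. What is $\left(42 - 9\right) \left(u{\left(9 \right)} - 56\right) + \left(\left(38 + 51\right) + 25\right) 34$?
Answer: $2853$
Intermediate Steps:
$u{\left(s \right)} = 25$
$\left(42 - 9\right) \left(u{\left(9 \right)} - 56\right) + \left(\left(38 + 51\right) + 25\right) 34 = \left(42 - 9\right) \left(25 - 56\right) + \left(\left(38 + 51\right) + 25\right) 34 = 33 \left(-31\right) + \left(89 + 25\right) 34 = -1023 + 114 \cdot 34 = -1023 + 3876 = 2853$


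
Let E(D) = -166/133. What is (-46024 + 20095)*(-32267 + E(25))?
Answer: 111278892933/133 ≈ 8.3668e+8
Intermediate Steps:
E(D) = -166/133 (E(D) = -166*1/133 = -166/133)
(-46024 + 20095)*(-32267 + E(25)) = (-46024 + 20095)*(-32267 - 166/133) = -25929*(-4291677/133) = 111278892933/133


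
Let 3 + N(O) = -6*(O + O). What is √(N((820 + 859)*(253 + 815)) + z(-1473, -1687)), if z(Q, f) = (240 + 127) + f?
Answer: 3*I*√2391043 ≈ 4638.9*I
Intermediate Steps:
z(Q, f) = 367 + f
N(O) = -3 - 12*O (N(O) = -3 - 6*(O + O) = -3 - 12*O)
√(N((820 + 859)*(253 + 815)) + z(-1473, -1687)) = √((-3 - 12*(820 + 859)*(253 + 815)) + (367 - 1687)) = √((-3 - 20148*1068) - 1320) = √((-3 - 12*1793172) - 1320) = √((-3 - 21518064) - 1320) = √(-21518067 - 1320) = √(-21519387) = 3*I*√2391043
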